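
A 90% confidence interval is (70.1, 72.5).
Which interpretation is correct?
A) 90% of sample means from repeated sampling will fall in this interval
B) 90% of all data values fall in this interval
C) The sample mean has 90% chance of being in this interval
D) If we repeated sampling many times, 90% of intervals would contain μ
D

A) Wrong — coverage applies to intervals containing μ, not to future x̄ values.
B) Wrong — a CI is about the parameter μ, not individual data values.
C) Wrong — x̄ is observed and sits in the interval by construction.
D) Correct — this is the frequentist long-run coverage interpretation.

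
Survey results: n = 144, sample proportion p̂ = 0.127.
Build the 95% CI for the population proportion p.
(0.073, 0.181)

Proportion CI:
SE = √(p̂(1-p̂)/n) = √(0.127 · 0.873 / 144) = 0.02775

z* = 1.960
Margin = z* · SE = 1.960 · 0.02775 = 0.0544

CI: 0.127 ± 0.0544 = (0.073, 0.181)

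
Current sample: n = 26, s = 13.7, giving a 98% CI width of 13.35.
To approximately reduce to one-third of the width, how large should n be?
n ≈ 234

CI width ∝ 1/√n
To reduce width by factor 3, need √n to grow by 3 → need 3² = 9 times as many samples.

Current: n = 26, width = 13.35
New: n = 234, width ≈ 4.19

Width reduced by factor of 13.35/4.19 = 3.19.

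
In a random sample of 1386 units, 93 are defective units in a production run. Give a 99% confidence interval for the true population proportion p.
(0.050, 0.084)

Proportion CI:
p̂ = 93/1386 = 0.06710
SE = √(p̂(1-p̂)/n) = √(0.06710 · 0.93290 / 1386) = 0.00672

z* = 2.576
Margin = z* · SE = 2.576 · 0.00672 = 0.0173

CI: 0.06710 ± 0.0173 = (0.050, 0.084)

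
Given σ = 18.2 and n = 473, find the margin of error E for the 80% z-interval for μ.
Margin of error = 1.07

Margin of error = z* · σ/√n
= 1.282 · 18.2/√473
= 1.282 · 18.2/21.7486
= 1.07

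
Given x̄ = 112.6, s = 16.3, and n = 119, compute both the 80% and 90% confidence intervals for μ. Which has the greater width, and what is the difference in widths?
90% CI is wider by 1.10

df = 118
80% CI: t* = 1.289, (110.67, 114.53), width = 2 · t* · s/√n = 3.85
90% CI: t* = 1.658, (110.12, 115.08), width = 2 · t* · s/√n = 4.95

The 90% CI is wider by 4.95 - 3.85 = 1.10.
Higher confidence requires a wider interval.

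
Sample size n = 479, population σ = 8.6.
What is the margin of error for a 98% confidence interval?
Margin of error = 0.91

Margin of error = z* · σ/√n
= 2.326 · 8.6/√479
= 2.326 · 8.6/21.8861
= 0.91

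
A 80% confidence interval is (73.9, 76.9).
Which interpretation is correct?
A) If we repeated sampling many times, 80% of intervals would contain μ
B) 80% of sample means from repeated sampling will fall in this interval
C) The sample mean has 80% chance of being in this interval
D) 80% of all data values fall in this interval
A

A) Correct — this is the frequentist long-run coverage interpretation.
B) Wrong — coverage applies to intervals containing μ, not to future x̄ values.
C) Wrong — x̄ is observed and sits in the interval by construction.
D) Wrong — a CI is about the parameter μ, not individual data values.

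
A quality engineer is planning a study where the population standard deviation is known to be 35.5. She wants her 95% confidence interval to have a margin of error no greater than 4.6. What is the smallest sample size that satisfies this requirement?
n ≥ 229

For margin E ≤ 4.6:
n ≥ (z* · σ / E)²
n ≥ (1.960 · 35.5 / 4.6)²
n ≥ 228.80

Minimum n = 229 (rounding up)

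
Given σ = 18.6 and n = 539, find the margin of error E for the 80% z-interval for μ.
Margin of error = 1.03

Margin of error = z* · σ/√n
= 1.282 · 18.6/√539
= 1.282 · 18.6/23.2164
= 1.03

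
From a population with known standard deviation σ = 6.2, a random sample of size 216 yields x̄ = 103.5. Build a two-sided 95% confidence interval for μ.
(102.67, 104.33)

z-interval (σ known):
z* = 1.960 for 95% confidence

Margin of error = z* · σ/√n = 1.960 · 6.2/√216 = 0.83

CI: (103.5 - 0.83, 103.5 + 0.83) = (102.67, 104.33)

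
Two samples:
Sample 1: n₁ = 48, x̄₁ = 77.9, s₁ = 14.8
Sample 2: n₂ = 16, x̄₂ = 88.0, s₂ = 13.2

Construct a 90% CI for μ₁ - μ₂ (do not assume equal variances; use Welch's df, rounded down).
(-16.79, -3.41)

Difference: x̄₁ - x̄₂ = -10.10
SE = √(s₁²/n₁ + s₂²/n₂) = √(14.8²/48 + 13.2²/16) = 3.9311
df = 28.60 → 28 (Welch–Satterthwaite, rounded down)
t* = 1.701

CI: -10.10 ± 1.701 · 3.9311 = -10.10 ± 6.69 = (-16.79, -3.41)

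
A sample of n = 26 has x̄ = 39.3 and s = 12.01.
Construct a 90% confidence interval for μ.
(35.28, 43.32)

t-interval (σ unknown):
df = n - 1 = 25
t* = 1.708 for 90% confidence

Margin of error = t* · s/√n = 1.708 · 12.01/√26 = 4.02

CI: (35.28, 43.32)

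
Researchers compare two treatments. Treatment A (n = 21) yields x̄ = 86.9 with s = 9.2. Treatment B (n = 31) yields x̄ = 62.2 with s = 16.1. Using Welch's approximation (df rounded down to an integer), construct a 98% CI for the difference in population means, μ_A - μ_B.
(16.23, 33.17)

Difference: x̄₁ - x̄₂ = 24.70
SE = √(s₁²/n₁ + s₂²/n₂) = √(9.2²/21 + 16.1²/31) = 3.5202
df = 48.86 → 48 (Welch–Satterthwaite, rounded down)
t* = 2.407

CI: 24.70 ± 2.407 · 3.5202 = 24.70 ± 8.47 = (16.23, 33.17)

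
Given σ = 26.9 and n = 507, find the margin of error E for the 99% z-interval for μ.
Margin of error = 3.08

Margin of error = z* · σ/√n
= 2.576 · 26.9/√507
= 2.576 · 26.9/22.5167
= 3.08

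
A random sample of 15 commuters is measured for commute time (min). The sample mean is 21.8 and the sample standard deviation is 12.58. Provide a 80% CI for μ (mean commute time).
(17.43, 26.17)

t-interval (σ unknown):
df = n - 1 = 14
t* = 1.345 for 80% confidence

Margin of error = t* · s/√n = 1.345 · 12.58/√15 = 4.37

CI: (17.43, 26.17)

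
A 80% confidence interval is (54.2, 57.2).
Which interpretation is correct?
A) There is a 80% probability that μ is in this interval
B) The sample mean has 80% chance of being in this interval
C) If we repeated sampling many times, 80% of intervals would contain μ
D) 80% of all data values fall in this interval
C

A) Wrong — μ is fixed; the randomness lives in the interval, not in μ.
B) Wrong — x̄ is observed and sits in the interval by construction.
C) Correct — this is the frequentist long-run coverage interpretation.
D) Wrong — a CI is about the parameter μ, not individual data values.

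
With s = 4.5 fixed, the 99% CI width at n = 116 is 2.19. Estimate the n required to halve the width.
n ≈ 464

CI width ∝ 1/√n
To reduce width by factor 2, need √n to grow by 2 → need 2² = 4 times as many samples.

Current: n = 116, width = 2.19
New: n = 464, width ≈ 1.08

Width reduced by factor of 2.19/1.08 = 2.03.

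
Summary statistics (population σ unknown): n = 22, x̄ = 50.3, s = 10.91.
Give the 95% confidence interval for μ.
(45.46, 55.14)

t-interval (σ unknown):
df = n - 1 = 21
t* = 2.080 for 95% confidence

Margin of error = t* · s/√n = 2.080 · 10.91/√22 = 4.84

CI: (45.46, 55.14)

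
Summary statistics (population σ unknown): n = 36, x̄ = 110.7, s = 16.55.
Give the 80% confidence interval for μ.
(107.10, 114.30)

t-interval (σ unknown):
df = n - 1 = 35
t* = 1.306 for 80% confidence

Margin of error = t* · s/√n = 1.306 · 16.55/√36 = 3.60

CI: (107.10, 114.30)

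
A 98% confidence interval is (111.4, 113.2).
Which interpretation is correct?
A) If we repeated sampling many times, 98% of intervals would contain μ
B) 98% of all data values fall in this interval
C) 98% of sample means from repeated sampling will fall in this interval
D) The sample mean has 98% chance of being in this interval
A

A) Correct — this is the frequentist long-run coverage interpretation.
B) Wrong — a CI is about the parameter μ, not individual data values.
C) Wrong — coverage applies to intervals containing μ, not to future x̄ values.
D) Wrong — x̄ is observed and sits in the interval by construction.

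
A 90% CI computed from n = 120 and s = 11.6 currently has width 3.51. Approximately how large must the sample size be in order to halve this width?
n ≈ 480

CI width ∝ 1/√n
To reduce width by factor 2, need √n to grow by 2 → need 2² = 4 times as many samples.

Current: n = 120, width = 3.51
New: n = 480, width ≈ 1.75

Width reduced by factor of 3.51/1.75 = 2.01.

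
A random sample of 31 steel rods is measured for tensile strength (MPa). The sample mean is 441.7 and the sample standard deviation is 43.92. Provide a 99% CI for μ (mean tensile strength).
(420.01, 463.39)

t-interval (σ unknown):
df = n - 1 = 30
t* = 2.750 for 99% confidence

Margin of error = t* · s/√n = 2.750 · 43.92/√31 = 21.69

CI: (420.01, 463.39)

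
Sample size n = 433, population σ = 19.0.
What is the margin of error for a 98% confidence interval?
Margin of error = 2.12

Margin of error = z* · σ/√n
= 2.326 · 19.0/√433
= 2.326 · 19.0/20.8087
= 2.12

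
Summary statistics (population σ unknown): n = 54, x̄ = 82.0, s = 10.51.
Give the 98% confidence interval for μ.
(78.57, 85.43)

t-interval (σ unknown):
df = n - 1 = 53
t* = 2.399 for 98% confidence

Margin of error = t* · s/√n = 2.399 · 10.51/√54 = 3.43

CI: (78.57, 85.43)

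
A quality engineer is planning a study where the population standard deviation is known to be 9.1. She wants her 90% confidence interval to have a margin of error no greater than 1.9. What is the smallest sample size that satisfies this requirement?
n ≥ 63

For margin E ≤ 1.9:
n ≥ (z* · σ / E)²
n ≥ (1.645 · 9.1 / 1.9)²
n ≥ 62.07

Minimum n = 63 (rounding up)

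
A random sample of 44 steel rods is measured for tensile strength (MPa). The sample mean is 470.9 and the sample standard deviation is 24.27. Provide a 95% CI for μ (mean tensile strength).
(463.52, 478.28)

t-interval (σ unknown):
df = n - 1 = 43
t* = 2.017 for 95% confidence

Margin of error = t* · s/√n = 2.017 · 24.27/√44 = 7.38

CI: (463.52, 478.28)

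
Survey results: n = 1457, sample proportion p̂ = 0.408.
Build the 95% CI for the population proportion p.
(0.383, 0.433)

Proportion CI:
SE = √(p̂(1-p̂)/n) = √(0.408 · 0.592 / 1457) = 0.01288

z* = 1.960
Margin = z* · SE = 1.960 · 0.01288 = 0.0252

CI: 0.408 ± 0.0252 = (0.383, 0.433)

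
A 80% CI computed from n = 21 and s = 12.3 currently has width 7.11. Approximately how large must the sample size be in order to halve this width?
n ≈ 84

CI width ∝ 1/√n
To reduce width by factor 2, need √n to grow by 2 → need 2² = 4 times as many samples.

Current: n = 21, width = 7.11
New: n = 84, width ≈ 3.47

Width reduced by factor of 7.11/3.47 = 2.05.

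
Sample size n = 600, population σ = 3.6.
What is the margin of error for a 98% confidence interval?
Margin of error = 0.34

Margin of error = z* · σ/√n
= 2.326 · 3.6/√600
= 2.326 · 3.6/24.4949
= 0.34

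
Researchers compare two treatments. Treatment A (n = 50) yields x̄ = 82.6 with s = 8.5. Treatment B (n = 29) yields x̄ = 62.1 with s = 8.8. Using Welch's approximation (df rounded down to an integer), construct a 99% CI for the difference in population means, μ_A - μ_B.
(15.09, 25.91)

Difference: x̄₁ - x̄₂ = 20.50
SE = √(s₁²/n₁ + s₂²/n₂) = √(8.5²/50 + 8.8²/29) = 2.0286
df = 56.97 → 56 (Welch–Satterthwaite, rounded down)
t* = 2.667

CI: 20.50 ± 2.667 · 2.0286 = 20.50 ± 5.41 = (15.09, 25.91)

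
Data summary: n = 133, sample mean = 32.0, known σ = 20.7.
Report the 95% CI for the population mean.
(28.48, 35.52)

z-interval (σ known):
z* = 1.960 for 95% confidence

Margin of error = z* · σ/√n = 1.960 · 20.7/√133 = 3.52

CI: (32.0 - 3.52, 32.0 + 3.52) = (28.48, 35.52)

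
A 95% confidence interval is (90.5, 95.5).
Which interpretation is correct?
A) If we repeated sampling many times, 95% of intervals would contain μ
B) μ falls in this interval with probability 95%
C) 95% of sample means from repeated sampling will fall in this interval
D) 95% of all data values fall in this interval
A

A) Correct — this is the frequentist long-run coverage interpretation.
B) Wrong — μ is fixed; the randomness lives in the interval, not in μ.
C) Wrong — coverage applies to intervals containing μ, not to future x̄ values.
D) Wrong — a CI is about the parameter μ, not individual data values.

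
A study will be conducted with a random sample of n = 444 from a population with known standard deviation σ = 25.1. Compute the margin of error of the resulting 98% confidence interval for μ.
Margin of error = 2.77

Margin of error = z* · σ/√n
= 2.326 · 25.1/√444
= 2.326 · 25.1/21.0713
= 2.77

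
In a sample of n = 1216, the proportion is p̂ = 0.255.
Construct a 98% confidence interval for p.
(0.226, 0.284)

Proportion CI:
SE = √(p̂(1-p̂)/n) = √(0.255 · 0.745 / 1216) = 0.01250

z* = 2.326
Margin = z* · SE = 2.326 · 0.01250 = 0.0291

CI: 0.255 ± 0.0291 = (0.226, 0.284)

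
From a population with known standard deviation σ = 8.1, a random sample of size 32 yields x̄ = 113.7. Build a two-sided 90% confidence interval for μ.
(111.34, 116.06)

z-interval (σ known):
z* = 1.645 for 90% confidence

Margin of error = z* · σ/√n = 1.645 · 8.1/√32 = 2.36

CI: (113.7 - 2.36, 113.7 + 2.36) = (111.34, 116.06)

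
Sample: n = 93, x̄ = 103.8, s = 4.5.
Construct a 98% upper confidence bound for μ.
μ ≤ 104.77

Upper bound (one-sided):
t* = 2.083 (one-sided for 98%)
Upper bound = x̄ + t* · s/√n = 103.8 + 2.083 · 4.5/√93 = 104.77

We are 98% confident that μ ≤ 104.77.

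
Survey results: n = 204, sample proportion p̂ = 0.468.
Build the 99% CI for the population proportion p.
(0.378, 0.558)

Proportion CI:
SE = √(p̂(1-p̂)/n) = √(0.468 · 0.532 / 204) = 0.03494

z* = 2.576
Margin = z* · SE = 2.576 · 0.03494 = 0.0900

CI: 0.468 ± 0.0900 = (0.378, 0.558)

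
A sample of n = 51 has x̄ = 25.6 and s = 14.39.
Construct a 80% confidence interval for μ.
(22.98, 28.22)

t-interval (σ unknown):
df = n - 1 = 50
t* = 1.299 for 80% confidence

Margin of error = t* · s/√n = 1.299 · 14.39/√51 = 2.62

CI: (22.98, 28.22)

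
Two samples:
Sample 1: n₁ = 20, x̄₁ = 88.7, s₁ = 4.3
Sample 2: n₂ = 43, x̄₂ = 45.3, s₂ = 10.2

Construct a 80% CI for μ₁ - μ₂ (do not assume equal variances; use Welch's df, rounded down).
(41.03, 45.77)

Difference: x̄₁ - x̄₂ = 43.40
SE = √(s₁²/n₁ + s₂²/n₂) = √(4.3²/20 + 10.2²/43) = 1.8287
df = 60.65 → 60 (Welch–Satterthwaite, rounded down)
t* = 1.296

CI: 43.40 ± 1.296 · 1.8287 = 43.40 ± 2.37 = (41.03, 45.77)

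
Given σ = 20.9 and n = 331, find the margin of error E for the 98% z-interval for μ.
Margin of error = 2.67

Margin of error = z* · σ/√n
= 2.326 · 20.9/√331
= 2.326 · 20.9/18.1934
= 2.67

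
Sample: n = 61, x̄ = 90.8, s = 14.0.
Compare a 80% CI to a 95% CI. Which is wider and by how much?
95% CI is wider by 2.52

df = 60
80% CI: t* = 1.296, (88.48, 93.12), width = 2 · t* · s/√n = 4.65
95% CI: t* = 2.000, (87.21, 94.39), width = 2 · t* · s/√n = 7.17

The 95% CI is wider by 7.17 - 4.65 = 2.52.
Higher confidence requires a wider interval.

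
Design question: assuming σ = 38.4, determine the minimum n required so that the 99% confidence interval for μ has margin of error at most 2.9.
n ≥ 1164

For margin E ≤ 2.9:
n ≥ (z* · σ / E)²
n ≥ (2.576 · 38.4 / 2.9)²
n ≥ 1163.48

Minimum n = 1164 (rounding up)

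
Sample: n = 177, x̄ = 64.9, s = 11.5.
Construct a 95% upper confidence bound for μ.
μ ≤ 66.33

Upper bound (one-sided):
t* = 1.654 (one-sided for 95%)
Upper bound = x̄ + t* · s/√n = 64.9 + 1.654 · 11.5/√177 = 66.33

We are 95% confident that μ ≤ 66.33.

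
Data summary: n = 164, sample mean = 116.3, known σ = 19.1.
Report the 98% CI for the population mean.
(112.83, 119.77)

z-interval (σ known):
z* = 2.326 for 98% confidence

Margin of error = z* · σ/√n = 2.326 · 19.1/√164 = 3.47

CI: (116.3 - 3.47, 116.3 + 3.47) = (112.83, 119.77)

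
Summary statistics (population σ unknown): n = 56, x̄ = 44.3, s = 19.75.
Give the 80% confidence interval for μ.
(40.88, 47.72)

t-interval (σ unknown):
df = n - 1 = 55
t* = 1.297 for 80% confidence

Margin of error = t* · s/√n = 1.297 · 19.75/√56 = 3.42

CI: (40.88, 47.72)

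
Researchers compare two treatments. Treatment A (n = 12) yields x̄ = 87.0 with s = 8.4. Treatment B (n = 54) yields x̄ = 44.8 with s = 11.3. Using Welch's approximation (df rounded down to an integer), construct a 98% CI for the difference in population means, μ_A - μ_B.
(34.94, 49.46)

Difference: x̄₁ - x̄₂ = 42.20
SE = √(s₁²/n₁ + s₂²/n₂) = √(8.4²/12 + 11.3²/54) = 2.8713
df = 20.92 → 20 (Welch–Satterthwaite, rounded down)
t* = 2.528

CI: 42.20 ± 2.528 · 2.8713 = 42.20 ± 7.26 = (34.94, 49.46)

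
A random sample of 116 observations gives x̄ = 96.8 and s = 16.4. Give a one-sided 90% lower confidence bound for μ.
μ ≥ 94.84

Lower bound (one-sided):
t* = 1.289 (one-sided for 90%)
Lower bound = x̄ - t* · s/√n = 96.8 - 1.289 · 16.4/√116 = 94.84

We are 90% confident that μ ≥ 94.84.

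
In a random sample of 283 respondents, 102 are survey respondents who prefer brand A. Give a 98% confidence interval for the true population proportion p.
(0.294, 0.427)

Proportion CI:
p̂ = 102/283 = 0.36042
SE = √(p̂(1-p̂)/n) = √(0.36042 · 0.63958 / 283) = 0.02854

z* = 2.326
Margin = z* · SE = 2.326 · 0.02854 = 0.0664

CI: 0.36042 ± 0.0664 = (0.294, 0.427)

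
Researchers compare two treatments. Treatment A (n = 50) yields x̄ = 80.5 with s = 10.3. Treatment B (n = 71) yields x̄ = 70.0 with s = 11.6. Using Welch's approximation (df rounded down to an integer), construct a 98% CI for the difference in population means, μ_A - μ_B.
(5.77, 15.23)

Difference: x̄₁ - x̄₂ = 10.50
SE = √(s₁²/n₁ + s₂²/n₂) = √(10.3²/50 + 11.6²/71) = 2.0042
df = 112.69 → 112 (Welch–Satterthwaite, rounded down)
t* = 2.360

CI: 10.50 ± 2.360 · 2.0042 = 10.50 ± 4.73 = (5.77, 15.23)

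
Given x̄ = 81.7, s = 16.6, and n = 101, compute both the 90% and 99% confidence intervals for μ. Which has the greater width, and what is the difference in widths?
99% CI is wider by 3.20

df = 100
90% CI: t* = 1.660, (78.96, 84.44), width = 2 · t* · s/√n = 5.48
99% CI: t* = 2.626, (77.36, 86.04), width = 2 · t* · s/√n = 8.68

The 99% CI is wider by 8.68 - 5.48 = 3.20.
Higher confidence requires a wider interval.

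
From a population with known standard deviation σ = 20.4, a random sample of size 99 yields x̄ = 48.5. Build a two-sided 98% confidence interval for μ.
(43.73, 53.27)

z-interval (σ known):
z* = 2.326 for 98% confidence

Margin of error = z* · σ/√n = 2.326 · 20.4/√99 = 4.77

CI: (48.5 - 4.77, 48.5 + 4.77) = (43.73, 53.27)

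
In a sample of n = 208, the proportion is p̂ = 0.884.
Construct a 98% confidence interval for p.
(0.832, 0.936)

Proportion CI:
SE = √(p̂(1-p̂)/n) = √(0.884 · 0.116 / 208) = 0.02220

z* = 2.326
Margin = z* · SE = 2.326 · 0.02220 = 0.0516

CI: 0.884 ± 0.0516 = (0.832, 0.936)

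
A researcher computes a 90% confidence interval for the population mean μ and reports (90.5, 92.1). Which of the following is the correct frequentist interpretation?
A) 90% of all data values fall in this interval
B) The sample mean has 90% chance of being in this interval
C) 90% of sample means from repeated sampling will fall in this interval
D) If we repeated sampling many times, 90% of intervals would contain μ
D

A) Wrong — a CI is about the parameter μ, not individual data values.
B) Wrong — x̄ is observed and sits in the interval by construction.
C) Wrong — coverage applies to intervals containing μ, not to future x̄ values.
D) Correct — this is the frequentist long-run coverage interpretation.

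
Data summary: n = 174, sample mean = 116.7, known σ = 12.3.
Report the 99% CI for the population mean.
(114.30, 119.10)

z-interval (σ known):
z* = 2.576 for 99% confidence

Margin of error = z* · σ/√n = 2.576 · 12.3/√174 = 2.40

CI: (116.7 - 2.40, 116.7 + 2.40) = (114.30, 119.10)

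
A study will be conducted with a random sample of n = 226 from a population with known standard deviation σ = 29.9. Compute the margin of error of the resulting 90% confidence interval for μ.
Margin of error = 3.27

Margin of error = z* · σ/√n
= 1.645 · 29.9/√226
= 1.645 · 29.9/15.0333
= 3.27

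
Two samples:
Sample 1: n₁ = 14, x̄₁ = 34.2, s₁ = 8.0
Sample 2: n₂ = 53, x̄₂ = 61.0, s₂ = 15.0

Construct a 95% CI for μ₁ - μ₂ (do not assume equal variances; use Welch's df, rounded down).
(-32.81, -20.79)

Difference: x̄₁ - x̄₂ = -26.80
SE = √(s₁²/n₁ + s₂²/n₂) = √(8.0²/14 + 15.0²/53) = 2.9693
df = 39.78 → 39 (Welch–Satterthwaite, rounded down)
t* = 2.023

CI: -26.80 ± 2.023 · 2.9693 = -26.80 ± 6.01 = (-32.81, -20.79)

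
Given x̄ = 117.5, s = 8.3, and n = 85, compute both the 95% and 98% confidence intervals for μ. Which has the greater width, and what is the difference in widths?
98% CI is wider by 0.69

df = 84
95% CI: t* = 1.989, (115.71, 119.29), width = 2 · t* · s/√n = 3.58
98% CI: t* = 2.372, (115.36, 119.64), width = 2 · t* · s/√n = 4.27

The 98% CI is wider by 4.27 - 3.58 = 0.69.
Higher confidence requires a wider interval.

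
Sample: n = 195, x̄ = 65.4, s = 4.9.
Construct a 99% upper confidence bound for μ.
μ ≤ 66.22

Upper bound (one-sided):
t* = 2.346 (one-sided for 99%)
Upper bound = x̄ + t* · s/√n = 65.4 + 2.346 · 4.9/√195 = 66.22

We are 99% confident that μ ≤ 66.22.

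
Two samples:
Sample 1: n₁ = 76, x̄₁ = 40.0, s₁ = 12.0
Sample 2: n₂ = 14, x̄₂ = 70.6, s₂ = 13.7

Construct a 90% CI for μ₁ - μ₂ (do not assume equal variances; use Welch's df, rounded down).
(-37.43, -23.77)

Difference: x̄₁ - x̄₂ = -30.60
SE = √(s₁²/n₁ + s₂²/n₂) = √(12.0²/76 + 13.7²/14) = 3.9117
df = 16.88 → 16 (Welch–Satterthwaite, rounded down)
t* = 1.746

CI: -30.60 ± 1.746 · 3.9117 = -30.60 ± 6.83 = (-37.43, -23.77)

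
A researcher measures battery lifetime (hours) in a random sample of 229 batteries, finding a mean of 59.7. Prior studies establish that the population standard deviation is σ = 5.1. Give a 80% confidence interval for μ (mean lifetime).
(59.27, 60.13)

z-interval (σ known):
z* = 1.282 for 80% confidence

Margin of error = z* · σ/√n = 1.282 · 5.1/√229 = 0.43

CI: (59.7 - 0.43, 59.7 + 0.43) = (59.27, 60.13)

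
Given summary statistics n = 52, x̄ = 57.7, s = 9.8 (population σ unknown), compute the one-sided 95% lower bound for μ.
μ ≥ 55.42

Lower bound (one-sided):
t* = 1.675 (one-sided for 95%)
Lower bound = x̄ - t* · s/√n = 57.7 - 1.675 · 9.8/√52 = 55.42

We are 95% confident that μ ≥ 55.42.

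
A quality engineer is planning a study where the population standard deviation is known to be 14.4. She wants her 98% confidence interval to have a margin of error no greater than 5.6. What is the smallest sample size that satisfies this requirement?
n ≥ 36

For margin E ≤ 5.6:
n ≥ (z* · σ / E)²
n ≥ (2.326 · 14.4 / 5.6)²
n ≥ 35.77

Minimum n = 36 (rounding up)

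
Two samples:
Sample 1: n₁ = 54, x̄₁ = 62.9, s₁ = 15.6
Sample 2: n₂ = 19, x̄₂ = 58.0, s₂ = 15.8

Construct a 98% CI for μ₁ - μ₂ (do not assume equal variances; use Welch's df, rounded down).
(-5.40, 15.20)

Difference: x̄₁ - x̄₂ = 4.90
SE = √(s₁²/n₁ + s₂²/n₂) = √(15.6²/54 + 15.8²/19) = 4.2007
df = 31.22 → 31 (Welch–Satterthwaite, rounded down)
t* = 2.453

CI: 4.90 ± 2.453 · 4.2007 = 4.90 ± 10.30 = (-5.40, 15.20)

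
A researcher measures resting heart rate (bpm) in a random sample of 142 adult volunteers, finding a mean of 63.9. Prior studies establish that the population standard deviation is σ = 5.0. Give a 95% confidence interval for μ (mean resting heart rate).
(63.08, 64.72)

z-interval (σ known):
z* = 1.960 for 95% confidence

Margin of error = z* · σ/√n = 1.960 · 5.0/√142 = 0.82

CI: (63.9 - 0.82, 63.9 + 0.82) = (63.08, 64.72)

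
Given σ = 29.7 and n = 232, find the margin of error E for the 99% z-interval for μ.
Margin of error = 5.02

Margin of error = z* · σ/√n
= 2.576 · 29.7/√232
= 2.576 · 29.7/15.2315
= 5.02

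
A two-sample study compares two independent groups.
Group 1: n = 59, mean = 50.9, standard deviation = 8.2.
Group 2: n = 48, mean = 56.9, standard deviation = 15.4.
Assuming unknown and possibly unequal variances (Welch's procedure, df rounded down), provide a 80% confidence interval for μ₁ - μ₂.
(-9.19, -2.81)

Difference: x̄₁ - x̄₂ = -6.00
SE = √(s₁²/n₁ + s₂²/n₂) = √(8.2²/59 + 15.4²/48) = 2.4659
df = 68.24 → 68 (Welch–Satterthwaite, rounded down)
t* = 1.294

CI: -6.00 ± 1.294 · 2.4659 = -6.00 ± 3.19 = (-9.19, -2.81)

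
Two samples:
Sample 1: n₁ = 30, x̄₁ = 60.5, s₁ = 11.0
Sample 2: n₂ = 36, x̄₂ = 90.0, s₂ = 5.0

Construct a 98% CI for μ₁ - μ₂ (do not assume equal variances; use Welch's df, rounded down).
(-34.78, -24.22)

Difference: x̄₁ - x̄₂ = -29.50
SE = √(s₁²/n₁ + s₂²/n₂) = √(11.0²/30 + 5.0²/36) = 2.1743
df = 38.89 → 38 (Welch–Satterthwaite, rounded down)
t* = 2.429

CI: -29.50 ± 2.429 · 2.1743 = -29.50 ± 5.28 = (-34.78, -24.22)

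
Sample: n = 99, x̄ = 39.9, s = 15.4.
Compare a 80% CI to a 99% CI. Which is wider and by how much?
99% CI is wider by 4.14

df = 98
80% CI: t* = 1.290, (37.90, 41.90), width = 2 · t* · s/√n = 3.99
99% CI: t* = 2.627, (35.83, 43.97), width = 2 · t* · s/√n = 8.13

The 99% CI is wider by 8.13 - 3.99 = 4.14.
Higher confidence requires a wider interval.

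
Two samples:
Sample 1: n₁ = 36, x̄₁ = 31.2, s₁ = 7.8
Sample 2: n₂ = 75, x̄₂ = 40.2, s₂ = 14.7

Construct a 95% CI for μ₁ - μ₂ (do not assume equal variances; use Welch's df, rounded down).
(-13.24, -4.76)

Difference: x̄₁ - x̄₂ = -9.00
SE = √(s₁²/n₁ + s₂²/n₂) = √(7.8²/36 + 14.7²/75) = 2.1380
df = 107.83 → 107 (Welch–Satterthwaite, rounded down)
t* = 1.982

CI: -9.00 ± 1.982 · 2.1380 = -9.00 ± 4.24 = (-13.24, -4.76)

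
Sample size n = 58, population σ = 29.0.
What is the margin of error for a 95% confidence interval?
Margin of error = 7.46

Margin of error = z* · σ/√n
= 1.960 · 29.0/√58
= 1.960 · 29.0/7.6158
= 7.46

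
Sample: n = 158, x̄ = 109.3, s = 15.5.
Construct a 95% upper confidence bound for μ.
μ ≤ 111.34

Upper bound (one-sided):
t* = 1.655 (one-sided for 95%)
Upper bound = x̄ + t* · s/√n = 109.3 + 1.655 · 15.5/√158 = 111.34

We are 95% confident that μ ≤ 111.34.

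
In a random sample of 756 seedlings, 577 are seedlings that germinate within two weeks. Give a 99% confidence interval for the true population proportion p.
(0.723, 0.803)

Proportion CI:
p̂ = 577/756 = 0.76323
SE = √(p̂(1-p̂)/n) = √(0.76323 · 0.23677 / 756) = 0.01546

z* = 2.576
Margin = z* · SE = 2.576 · 0.01546 = 0.0398

CI: 0.76323 ± 0.0398 = (0.723, 0.803)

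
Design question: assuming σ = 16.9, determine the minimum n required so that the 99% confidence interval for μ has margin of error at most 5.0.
n ≥ 76

For margin E ≤ 5.0:
n ≥ (z* · σ / E)²
n ≥ (2.576 · 16.9 / 5.0)²
n ≥ 75.81

Minimum n = 76 (rounding up)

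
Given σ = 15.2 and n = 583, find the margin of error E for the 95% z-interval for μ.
Margin of error = 1.23

Margin of error = z* · σ/√n
= 1.960 · 15.2/√583
= 1.960 · 15.2/24.1454
= 1.23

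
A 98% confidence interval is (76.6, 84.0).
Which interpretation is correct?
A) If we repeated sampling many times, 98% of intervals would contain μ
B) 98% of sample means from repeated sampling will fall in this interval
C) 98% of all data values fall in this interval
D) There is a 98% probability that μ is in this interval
A

A) Correct — this is the frequentist long-run coverage interpretation.
B) Wrong — coverage applies to intervals containing μ, not to future x̄ values.
C) Wrong — a CI is about the parameter μ, not individual data values.
D) Wrong — μ is fixed; the randomness lives in the interval, not in μ.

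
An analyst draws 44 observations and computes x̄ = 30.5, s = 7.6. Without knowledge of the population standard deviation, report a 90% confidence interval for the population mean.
(28.57, 32.43)

t-interval (σ unknown):
df = n - 1 = 43
t* = 1.681 for 90% confidence

Margin of error = t* · s/√n = 1.681 · 7.6/√44 = 1.93

CI: (28.57, 32.43)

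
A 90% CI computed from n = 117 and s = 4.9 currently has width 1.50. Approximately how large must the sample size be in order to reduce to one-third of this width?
n ≈ 1053

CI width ∝ 1/√n
To reduce width by factor 3, need √n to grow by 3 → need 3² = 9 times as many samples.

Current: n = 117, width = 1.50
New: n = 1053, width ≈ 0.50

Width reduced by factor of 1.50/0.50 = 3.00.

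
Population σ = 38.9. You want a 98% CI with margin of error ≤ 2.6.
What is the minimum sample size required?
n ≥ 1212

For margin E ≤ 2.6:
n ≥ (z* · σ / E)²
n ≥ (2.326 · 38.9 / 2.6)²
n ≥ 1211.08

Minimum n = 1212 (rounding up)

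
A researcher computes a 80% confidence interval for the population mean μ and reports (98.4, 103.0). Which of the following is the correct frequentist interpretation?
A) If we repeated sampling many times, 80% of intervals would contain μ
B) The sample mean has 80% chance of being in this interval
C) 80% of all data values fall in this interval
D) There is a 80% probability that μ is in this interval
A

A) Correct — this is the frequentist long-run coverage interpretation.
B) Wrong — x̄ is observed and sits in the interval by construction.
C) Wrong — a CI is about the parameter μ, not individual data values.
D) Wrong — μ is fixed; the randomness lives in the interval, not in μ.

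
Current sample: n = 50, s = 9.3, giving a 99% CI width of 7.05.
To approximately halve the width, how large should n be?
n ≈ 200

CI width ∝ 1/√n
To reduce width by factor 2, need √n to grow by 2 → need 2² = 4 times as many samples.

Current: n = 50, width = 7.05
New: n = 200, width ≈ 3.42

Width reduced by factor of 7.05/3.42 = 2.06.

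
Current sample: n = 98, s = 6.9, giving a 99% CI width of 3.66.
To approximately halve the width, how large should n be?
n ≈ 392

CI width ∝ 1/√n
To reduce width by factor 2, need √n to grow by 2 → need 2² = 4 times as many samples.

Current: n = 98, width = 3.66
New: n = 392, width ≈ 1.80

Width reduced by factor of 3.66/1.80 = 2.03.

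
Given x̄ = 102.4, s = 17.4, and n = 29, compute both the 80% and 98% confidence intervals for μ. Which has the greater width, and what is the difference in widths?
98% CI is wider by 7.46

df = 28
80% CI: t* = 1.313, (98.16, 106.64), width = 2 · t* · s/√n = 8.48
98% CI: t* = 2.467, (94.43, 110.37), width = 2 · t* · s/√n = 15.94

The 98% CI is wider by 15.94 - 8.48 = 7.46.
Higher confidence requires a wider interval.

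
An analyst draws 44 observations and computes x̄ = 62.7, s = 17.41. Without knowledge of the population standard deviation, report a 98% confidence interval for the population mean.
(56.36, 69.04)

t-interval (σ unknown):
df = n - 1 = 43
t* = 2.416 for 98% confidence

Margin of error = t* · s/√n = 2.416 · 17.41/√44 = 6.34

CI: (56.36, 69.04)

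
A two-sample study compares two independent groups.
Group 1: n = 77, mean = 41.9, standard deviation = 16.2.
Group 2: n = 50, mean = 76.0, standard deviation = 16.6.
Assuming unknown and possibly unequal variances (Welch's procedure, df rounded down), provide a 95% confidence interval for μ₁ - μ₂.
(-40.02, -28.18)

Difference: x̄₁ - x̄₂ = -34.10
SE = √(s₁²/n₁ + s₂²/n₂) = √(16.2²/77 + 16.6²/50) = 2.9866
df = 102.96 → 102 (Welch–Satterthwaite, rounded down)
t* = 1.983

CI: -34.10 ± 1.983 · 2.9866 = -34.10 ± 5.92 = (-40.02, -28.18)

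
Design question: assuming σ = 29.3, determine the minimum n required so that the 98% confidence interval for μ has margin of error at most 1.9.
n ≥ 1287

For margin E ≤ 1.9:
n ≥ (z* · σ / E)²
n ≥ (2.326 · 29.3 / 1.9)²
n ≥ 1286.61

Minimum n = 1287 (rounding up)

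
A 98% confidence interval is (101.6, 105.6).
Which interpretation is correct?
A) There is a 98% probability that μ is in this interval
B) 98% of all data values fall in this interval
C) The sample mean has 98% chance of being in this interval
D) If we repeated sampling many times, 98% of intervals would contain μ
D

A) Wrong — μ is fixed; the randomness lives in the interval, not in μ.
B) Wrong — a CI is about the parameter μ, not individual data values.
C) Wrong — x̄ is observed and sits in the interval by construction.
D) Correct — this is the frequentist long-run coverage interpretation.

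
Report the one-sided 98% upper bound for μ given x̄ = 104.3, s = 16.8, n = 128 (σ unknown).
μ ≤ 107.38

Upper bound (one-sided):
t* = 2.075 (one-sided for 98%)
Upper bound = x̄ + t* · s/√n = 104.3 + 2.075 · 16.8/√128 = 107.38

We are 98% confident that μ ≤ 107.38.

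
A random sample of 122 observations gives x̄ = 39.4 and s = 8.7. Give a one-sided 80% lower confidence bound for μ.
μ ≥ 38.73

Lower bound (one-sided):
t* = 0.845 (one-sided for 80%)
Lower bound = x̄ - t* · s/√n = 39.4 - 0.845 · 8.7/√122 = 38.73

We are 80% confident that μ ≥ 38.73.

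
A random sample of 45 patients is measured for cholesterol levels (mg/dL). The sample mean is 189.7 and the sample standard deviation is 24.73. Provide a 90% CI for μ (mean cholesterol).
(183.51, 195.89)

t-interval (σ unknown):
df = n - 1 = 44
t* = 1.680 for 90% confidence

Margin of error = t* · s/√n = 1.680 · 24.73/√45 = 6.19

CI: (183.51, 195.89)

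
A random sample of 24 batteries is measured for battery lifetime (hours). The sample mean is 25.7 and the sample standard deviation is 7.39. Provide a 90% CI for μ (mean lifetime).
(23.11, 28.29)

t-interval (σ unknown):
df = n - 1 = 23
t* = 1.714 for 90% confidence

Margin of error = t* · s/√n = 1.714 · 7.39/√24 = 2.59

CI: (23.11, 28.29)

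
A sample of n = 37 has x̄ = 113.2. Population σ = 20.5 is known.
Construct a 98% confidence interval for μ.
(105.36, 121.04)

z-interval (σ known):
z* = 2.326 for 98% confidence

Margin of error = z* · σ/√n = 2.326 · 20.5/√37 = 7.84

CI: (113.2 - 7.84, 113.2 + 7.84) = (105.36, 121.04)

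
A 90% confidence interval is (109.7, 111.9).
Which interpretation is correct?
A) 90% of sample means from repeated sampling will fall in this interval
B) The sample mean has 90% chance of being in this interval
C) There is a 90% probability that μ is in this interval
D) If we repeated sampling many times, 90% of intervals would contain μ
D

A) Wrong — coverage applies to intervals containing μ, not to future x̄ values.
B) Wrong — x̄ is observed and sits in the interval by construction.
C) Wrong — μ is fixed; the randomness lives in the interval, not in μ.
D) Correct — this is the frequentist long-run coverage interpretation.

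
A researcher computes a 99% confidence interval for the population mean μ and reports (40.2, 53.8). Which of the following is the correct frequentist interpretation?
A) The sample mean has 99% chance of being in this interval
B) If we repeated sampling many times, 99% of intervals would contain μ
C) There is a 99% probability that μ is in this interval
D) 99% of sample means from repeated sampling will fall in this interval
B

A) Wrong — x̄ is observed and sits in the interval by construction.
B) Correct — this is the frequentist long-run coverage interpretation.
C) Wrong — μ is fixed; the randomness lives in the interval, not in μ.
D) Wrong — coverage applies to intervals containing μ, not to future x̄ values.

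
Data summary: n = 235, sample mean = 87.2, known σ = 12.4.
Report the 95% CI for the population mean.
(85.61, 88.79)

z-interval (σ known):
z* = 1.960 for 95% confidence

Margin of error = z* · σ/√n = 1.960 · 12.4/√235 = 1.59

CI: (87.2 - 1.59, 87.2 + 1.59) = (85.61, 88.79)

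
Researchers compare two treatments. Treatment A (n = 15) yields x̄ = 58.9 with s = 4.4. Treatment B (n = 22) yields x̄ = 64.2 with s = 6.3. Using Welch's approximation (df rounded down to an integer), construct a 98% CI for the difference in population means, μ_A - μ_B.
(-9.59, -1.01)

Difference: x̄₁ - x̄₂ = -5.30
SE = √(s₁²/n₁ + s₂²/n₂) = √(4.4²/15 + 6.3²/22) = 1.7592
df = 34.96 → 34 (Welch–Satterthwaite, rounded down)
t* = 2.441

CI: -5.30 ± 2.441 · 1.7592 = -5.30 ± 4.29 = (-9.59, -1.01)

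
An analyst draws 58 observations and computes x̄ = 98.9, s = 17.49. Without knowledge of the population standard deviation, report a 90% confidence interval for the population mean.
(95.06, 102.74)

t-interval (σ unknown):
df = n - 1 = 57
t* = 1.672 for 90% confidence

Margin of error = t* · s/√n = 1.672 · 17.49/√58 = 3.84

CI: (95.06, 102.74)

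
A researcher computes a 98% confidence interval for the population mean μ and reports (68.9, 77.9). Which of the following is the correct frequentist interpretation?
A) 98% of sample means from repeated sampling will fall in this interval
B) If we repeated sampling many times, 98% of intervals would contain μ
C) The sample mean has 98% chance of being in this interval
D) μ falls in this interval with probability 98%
B

A) Wrong — coverage applies to intervals containing μ, not to future x̄ values.
B) Correct — this is the frequentist long-run coverage interpretation.
C) Wrong — x̄ is observed and sits in the interval by construction.
D) Wrong — μ is fixed; the randomness lives in the interval, not in μ.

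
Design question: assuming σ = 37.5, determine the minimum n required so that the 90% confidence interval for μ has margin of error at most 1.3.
n ≥ 2252

For margin E ≤ 1.3:
n ≥ (z* · σ / E)²
n ≥ (1.645 · 37.5 / 1.3)²
n ≥ 2251.69

Minimum n = 2252 (rounding up)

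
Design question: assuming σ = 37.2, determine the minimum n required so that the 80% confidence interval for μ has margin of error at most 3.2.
n ≥ 223

For margin E ≤ 3.2:
n ≥ (z* · σ / E)²
n ≥ (1.282 · 37.2 / 3.2)²
n ≥ 222.11

Minimum n = 223 (rounding up)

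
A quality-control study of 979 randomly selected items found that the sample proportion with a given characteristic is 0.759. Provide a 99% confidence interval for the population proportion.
(0.724, 0.794)

Proportion CI:
SE = √(p̂(1-p̂)/n) = √(0.759 · 0.241 / 979) = 0.01367

z* = 2.576
Margin = z* · SE = 2.576 · 0.01367 = 0.0352

CI: 0.759 ± 0.0352 = (0.724, 0.794)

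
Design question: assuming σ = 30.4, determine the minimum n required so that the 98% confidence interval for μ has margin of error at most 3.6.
n ≥ 386

For margin E ≤ 3.6:
n ≥ (z* · σ / E)²
n ≥ (2.326 · 30.4 / 3.6)²
n ≥ 385.80

Minimum n = 386 (rounding up)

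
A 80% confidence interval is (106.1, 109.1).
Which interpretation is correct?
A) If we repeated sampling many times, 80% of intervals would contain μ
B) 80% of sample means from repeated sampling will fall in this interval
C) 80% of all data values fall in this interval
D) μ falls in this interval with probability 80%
A

A) Correct — this is the frequentist long-run coverage interpretation.
B) Wrong — coverage applies to intervals containing μ, not to future x̄ values.
C) Wrong — a CI is about the parameter μ, not individual data values.
D) Wrong — μ is fixed; the randomness lives in the interval, not in μ.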